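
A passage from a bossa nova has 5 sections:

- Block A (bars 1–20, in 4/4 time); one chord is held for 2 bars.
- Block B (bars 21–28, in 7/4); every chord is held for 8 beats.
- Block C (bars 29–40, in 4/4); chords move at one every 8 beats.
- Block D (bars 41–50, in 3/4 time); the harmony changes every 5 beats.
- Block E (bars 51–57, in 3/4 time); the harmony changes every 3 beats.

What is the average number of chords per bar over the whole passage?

A: 20 × 4 = 80 beats ÷ 8 = 10 chords.
B: 8 × 7 = 56 beats ÷ 8 = 7 chords.
C: 12 × 4 = 48 beats ÷ 8 = 6 chords.
D: 10 × 3 = 30 beats ÷ 5 = 6 chords.
E: 7 × 3 = 21 beats ÷ 3 = 7 chords.
Overall: 36 chords over 57 bars → 36/57 = 12/19 chords per bar.

12/19 chords per bar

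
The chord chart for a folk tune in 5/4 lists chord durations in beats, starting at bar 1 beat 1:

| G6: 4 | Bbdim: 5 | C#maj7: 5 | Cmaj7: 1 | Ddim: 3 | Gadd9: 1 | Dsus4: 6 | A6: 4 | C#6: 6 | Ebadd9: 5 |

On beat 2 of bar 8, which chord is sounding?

Ebadd9

Beat 2 of bar 8 is beat (8−1)×5 + 2 = 37 overall.
Running totals: G6 ends at 4, Bbdim ends at 9, C#maj7 ends at 14, Cmaj7 ends at 15, Ddim ends at 18, Gadd9 ends at 19, Dsus4 ends at 25, A6 ends at 29, C#6 ends at 35, Ebadd9 ends at 40.
Beat 37 falls within Ebadd9.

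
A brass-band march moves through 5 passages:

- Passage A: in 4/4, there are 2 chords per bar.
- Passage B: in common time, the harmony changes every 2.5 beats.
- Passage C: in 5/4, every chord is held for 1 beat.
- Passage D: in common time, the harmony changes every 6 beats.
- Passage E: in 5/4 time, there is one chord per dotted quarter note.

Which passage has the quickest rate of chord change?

Passage C

A: each chord is 2 beats in 4/4, so 2 per bar.
B: each chord is 2.5 beats in 4/4, so 1.6 per bar.
C: each chord is 1 beat in 5/4, so 5 per bar.
D: each chord is 6 beats in 4/4, so 2/3 per bar.
E: each chord is 1.5 beats in 5/4, so 10/3 per bar.
Fastest is C at 5 chords/bar.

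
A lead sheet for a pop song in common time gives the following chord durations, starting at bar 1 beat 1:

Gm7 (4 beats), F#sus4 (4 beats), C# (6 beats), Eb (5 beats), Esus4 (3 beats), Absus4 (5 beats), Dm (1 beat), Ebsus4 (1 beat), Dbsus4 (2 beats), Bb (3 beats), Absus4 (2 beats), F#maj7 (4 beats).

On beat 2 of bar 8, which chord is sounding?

Beat 2 of bar 8 is beat (8−1)×4 + 2 = 30 overall.
Running totals: Gm7 ends at 4, F#sus4 ends at 8, C# ends at 14, Eb ends at 19, Esus4 ends at 22, Absus4 ends at 27, Dm ends at 28, Ebsus4 ends at 29, Dbsus4 ends at 31.
Beat 30 falls within Dbsus4.

Dbsus4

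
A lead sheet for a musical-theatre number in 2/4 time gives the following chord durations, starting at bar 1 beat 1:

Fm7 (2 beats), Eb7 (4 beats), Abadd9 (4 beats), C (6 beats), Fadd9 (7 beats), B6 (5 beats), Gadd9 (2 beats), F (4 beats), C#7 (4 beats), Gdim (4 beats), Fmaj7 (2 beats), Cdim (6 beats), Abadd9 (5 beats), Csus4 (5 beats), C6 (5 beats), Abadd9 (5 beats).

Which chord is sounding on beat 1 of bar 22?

Beat 1 of bar 22 is beat (22−1)×2 + 1 = 43 overall.
Running totals: Fm7 ends at 2, Eb7 ends at 6, Abadd9 ends at 10, C ends at 16, Fadd9 ends at 23, B6 ends at 28, Gadd9 ends at 30, F ends at 34, C#7 ends at 38, Gdim ends at 42, Fmaj7 ends at 44.
Beat 43 falls within Fmaj7.

Fmaj7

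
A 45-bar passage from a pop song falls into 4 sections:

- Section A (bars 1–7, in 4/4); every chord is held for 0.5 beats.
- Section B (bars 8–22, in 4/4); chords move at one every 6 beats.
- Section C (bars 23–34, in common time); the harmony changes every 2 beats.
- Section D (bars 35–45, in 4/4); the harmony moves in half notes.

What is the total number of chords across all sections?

A: 7 bars × 4 beats = 28 beats; 0.5 beats/chord → 56 chords.
B: 15 bars × 4 beats = 60 beats; 6 beats/chord → 10 chords.
C: 12 bars × 4 beats = 48 beats; 2 beats/chord → 24 chords.
D: 11 bars × 4 beats = 44 beats; 2 beats/chord → 22 chords.
Total: 56 + 10 + 24 + 22 = 112.

112 chords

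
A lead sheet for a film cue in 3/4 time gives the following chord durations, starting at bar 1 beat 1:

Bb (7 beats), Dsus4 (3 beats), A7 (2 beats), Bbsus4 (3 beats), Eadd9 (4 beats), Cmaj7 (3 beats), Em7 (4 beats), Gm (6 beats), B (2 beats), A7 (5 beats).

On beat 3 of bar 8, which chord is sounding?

Beat 3 of bar 8 is beat (8−1)×3 + 3 = 24 overall.
Running totals: Bb ends at 7, Dsus4 ends at 10, A7 ends at 12, Bbsus4 ends at 15, Eadd9 ends at 19, Cmaj7 ends at 22, Em7 ends at 26.
Beat 24 falls within Em7.

Em7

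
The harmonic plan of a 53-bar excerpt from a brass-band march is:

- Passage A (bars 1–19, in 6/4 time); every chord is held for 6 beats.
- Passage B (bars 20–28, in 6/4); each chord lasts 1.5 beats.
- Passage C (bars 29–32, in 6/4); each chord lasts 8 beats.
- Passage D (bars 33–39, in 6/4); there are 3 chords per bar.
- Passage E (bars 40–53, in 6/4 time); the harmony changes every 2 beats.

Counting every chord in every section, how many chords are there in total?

121 chords

A: 19·6 = 114 beats, 114/6 = 19 chords.
B: 9·6 = 54 beats, 54/1.5 = 36 chords.
C: 4·6 = 24 beats, 24/8 = 3 chords.
D: 7·6 = 42 beats, 42/2 = 21 chords.
E: 14·6 = 84 beats, 84/2 = 42 chords.
Total: 19 + 36 + 3 + 21 + 42 = 121.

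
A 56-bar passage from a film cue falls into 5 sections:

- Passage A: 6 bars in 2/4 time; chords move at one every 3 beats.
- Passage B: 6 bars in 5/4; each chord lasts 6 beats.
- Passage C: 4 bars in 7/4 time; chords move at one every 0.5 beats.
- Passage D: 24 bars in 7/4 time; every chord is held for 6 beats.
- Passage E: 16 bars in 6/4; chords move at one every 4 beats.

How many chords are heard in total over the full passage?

A: 6·2 = 12 beats, 12/3 = 4 chords.
B: 6·5 = 30 beats, 30/6 = 5 chords.
C: 4·7 = 28 beats, 28/0.5 = 56 chords.
D: 24·7 = 168 beats, 168/6 = 28 chords.
E: 16·6 = 96 beats, 96/4 = 24 chords.
Total: 4 + 5 + 56 + 28 + 24 = 117.

117 chords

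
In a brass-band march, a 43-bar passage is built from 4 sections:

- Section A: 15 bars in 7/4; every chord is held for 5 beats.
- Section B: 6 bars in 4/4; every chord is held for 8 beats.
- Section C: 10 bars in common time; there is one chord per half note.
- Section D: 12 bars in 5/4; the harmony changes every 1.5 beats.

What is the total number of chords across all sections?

84 chords

A has 105 beats and chords last 5 each, so 21 chords.
B has 24 beats and chords last 8 each, so 3 chords.
C has 40 beats and chords last 2 each, so 20 chords.
D has 60 beats and chords last 1.5 each, so 40 chords.
Total: 21 + 3 + 20 + 40 = 84.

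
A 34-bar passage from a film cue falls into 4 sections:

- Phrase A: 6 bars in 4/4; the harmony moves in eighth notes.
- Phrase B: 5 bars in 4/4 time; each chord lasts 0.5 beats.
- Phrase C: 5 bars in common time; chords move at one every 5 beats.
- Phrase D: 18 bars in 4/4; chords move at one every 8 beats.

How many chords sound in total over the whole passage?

101 chords

A has 24 beats and chords last 0.5 each, so 48 chords.
B has 20 beats and chords last 0.5 each, so 40 chords.
C has 20 beats and chords last 5 each, so 4 chords.
D has 72 beats and chords last 8 each, so 9 chords.
Total: 48 + 40 + 4 + 9 = 101.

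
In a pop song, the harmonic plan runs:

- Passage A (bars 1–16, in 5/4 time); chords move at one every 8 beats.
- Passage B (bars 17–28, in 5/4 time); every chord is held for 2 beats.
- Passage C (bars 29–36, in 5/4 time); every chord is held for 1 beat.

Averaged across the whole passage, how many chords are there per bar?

A: 16 bars of 5 beats is 80 beats; at 8 beats each that's 10 chords.
B: 12 bars of 5 beats is 60 beats; at 2 beats each that's 30 chords.
C: 8 bars of 5 beats is 40 beats; at 1 beat each that's 40 chords.
Overall: 80 chords over 36 bars → 80/36 = 20/9 chords per bar.

20/9 chords per bar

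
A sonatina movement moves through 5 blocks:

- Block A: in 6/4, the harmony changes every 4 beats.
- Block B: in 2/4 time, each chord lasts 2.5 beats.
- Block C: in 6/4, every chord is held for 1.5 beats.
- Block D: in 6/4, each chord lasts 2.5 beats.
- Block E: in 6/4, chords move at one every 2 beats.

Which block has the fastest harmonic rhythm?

A: each chord is 4 beats in 6/4, so 1.5 per bar.
B: each chord is 2.5 beats in 2/4, so 0.8 per bar.
C: each chord is 1.5 beats in 6/4, so 4 per bar.
D: each chord is 2.5 beats in 6/4, so 2.4 per bar.
E: each chord is 2 beats in 6/4, so 3 per bar.
Fastest is C at 4 chords/bar.

Block C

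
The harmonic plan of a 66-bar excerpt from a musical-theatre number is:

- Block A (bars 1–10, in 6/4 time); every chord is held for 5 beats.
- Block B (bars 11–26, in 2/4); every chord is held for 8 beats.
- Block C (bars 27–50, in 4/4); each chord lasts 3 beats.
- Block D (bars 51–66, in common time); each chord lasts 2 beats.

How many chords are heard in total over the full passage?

A: 10·6 = 60 beats, 60/5 = 12 chords.
B: 16·2 = 32 beats, 32/8 = 4 chords.
C: 24·4 = 96 beats, 96/3 = 32 chords.
D: 16·4 = 64 beats, 64/2 = 32 chords.
Total: 12 + 4 + 32 + 32 = 80.

80 chords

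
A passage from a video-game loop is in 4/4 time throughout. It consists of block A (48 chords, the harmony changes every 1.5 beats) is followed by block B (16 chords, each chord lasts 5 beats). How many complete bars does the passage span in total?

38 bars

A: 48 × 1.5 = 72 beats = 18 bars.
B: 16 × 5 = 80 beats = 20 bars.
Total: 18 + 20 = 38 bars.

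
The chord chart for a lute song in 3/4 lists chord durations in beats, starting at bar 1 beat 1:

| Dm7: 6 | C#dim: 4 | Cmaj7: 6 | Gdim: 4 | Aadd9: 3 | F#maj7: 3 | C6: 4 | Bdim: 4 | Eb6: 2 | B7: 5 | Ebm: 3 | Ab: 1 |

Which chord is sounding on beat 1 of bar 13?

B7

Beat 1 of bar 13 is beat (13−1)×3 + 1 = 37 overall.
Running totals: Dm7 ends at 6, C#dim ends at 10, Cmaj7 ends at 16, Gdim ends at 20, Aadd9 ends at 23, F#maj7 ends at 26, C6 ends at 30, Bdim ends at 34, Eb6 ends at 36, B7 ends at 41.
Beat 37 falls within B7.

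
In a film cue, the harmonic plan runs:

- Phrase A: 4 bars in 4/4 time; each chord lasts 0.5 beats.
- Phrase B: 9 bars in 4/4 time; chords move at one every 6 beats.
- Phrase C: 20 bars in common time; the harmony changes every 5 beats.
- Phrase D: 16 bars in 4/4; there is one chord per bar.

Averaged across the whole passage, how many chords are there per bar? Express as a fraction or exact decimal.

10/7 chords per bar

A: 4 × 4 = 16 beats ÷ 0.5 = 32 chords.
B: 9 × 4 = 36 beats ÷ 6 = 6 chords.
C: 20 × 4 = 80 beats ÷ 5 = 16 chords.
D: 16 × 4 = 64 beats ÷ 4 = 16 chords.
Overall: 70 chords over 49 bars → 70/49 = 10/7 chords per bar.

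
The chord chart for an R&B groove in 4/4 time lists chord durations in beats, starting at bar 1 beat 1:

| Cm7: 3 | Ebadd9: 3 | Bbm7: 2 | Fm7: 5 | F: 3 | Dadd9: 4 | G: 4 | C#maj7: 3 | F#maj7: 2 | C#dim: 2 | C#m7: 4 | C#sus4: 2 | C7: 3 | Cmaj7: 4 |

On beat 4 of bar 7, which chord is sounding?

F#maj7

Beat 4 of bar 7 is beat (7−1)×4 + 4 = 28 overall.
Running totals: Cm7 ends at 3, Ebadd9 ends at 6, Bbm7 ends at 8, Fm7 ends at 13, F ends at 16, Dadd9 ends at 20, G ends at 24, C#maj7 ends at 27, F#maj7 ends at 29.
Beat 28 falls within F#maj7.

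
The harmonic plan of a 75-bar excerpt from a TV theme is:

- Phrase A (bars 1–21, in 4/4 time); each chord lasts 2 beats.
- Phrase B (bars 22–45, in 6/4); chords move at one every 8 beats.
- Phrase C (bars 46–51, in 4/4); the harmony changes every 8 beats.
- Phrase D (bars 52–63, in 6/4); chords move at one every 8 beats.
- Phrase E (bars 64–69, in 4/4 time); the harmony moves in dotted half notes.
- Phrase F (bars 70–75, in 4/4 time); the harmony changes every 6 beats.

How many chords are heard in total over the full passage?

A: 21·4 = 84 beats, 84/2 = 42 chords.
B: 24·6 = 144 beats, 144/8 = 18 chords.
C: 6·4 = 24 beats, 24/8 = 3 chords.
D: 12·6 = 72 beats, 72/8 = 9 chords.
E: 6·4 = 24 beats, 24/3 = 8 chords.
F: 6·4 = 24 beats, 24/6 = 4 chords.
Total: 42 + 18 + 3 + 9 + 8 + 4 = 84.

84 chords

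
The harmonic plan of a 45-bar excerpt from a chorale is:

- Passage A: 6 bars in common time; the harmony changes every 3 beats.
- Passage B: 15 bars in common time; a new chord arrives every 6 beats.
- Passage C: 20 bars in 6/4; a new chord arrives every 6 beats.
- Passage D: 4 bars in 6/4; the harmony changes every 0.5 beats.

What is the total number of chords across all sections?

86 chords

A: 6 bars × 4 beats = 24 beats; 3 beats/chord → 8 chords.
B: 15 bars × 4 beats = 60 beats; 6 beats/chord → 10 chords.
C: 20 bars × 6 beats = 120 beats; 6 beats/chord → 20 chords.
D: 4 bars × 6 beats = 24 beats; 0.5 beats/chord → 48 chords.
Total: 8 + 10 + 20 + 48 = 86.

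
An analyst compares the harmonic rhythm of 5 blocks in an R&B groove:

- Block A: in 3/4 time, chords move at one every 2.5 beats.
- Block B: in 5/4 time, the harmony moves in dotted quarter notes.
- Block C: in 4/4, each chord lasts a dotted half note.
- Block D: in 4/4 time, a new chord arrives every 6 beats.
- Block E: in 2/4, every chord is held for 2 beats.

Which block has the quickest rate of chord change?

A: 3 beats/bar ÷ 2.5 beats/chord = 1.2 chords/bar.
B: 5 beats/bar ÷ 1.5 beats/chord = 10/3 chords/bar.
C: 4 beats/bar ÷ 3 beats/chord = 4/3 chords/bar.
D: 4 beats/bar ÷ 6 beats/chord = 2/3 chords/bar.
E: 2 beats/bar ÷ 2 beats/chord = 1 chord/bar.
Fastest is B at 10/3 chords/bar.

Block B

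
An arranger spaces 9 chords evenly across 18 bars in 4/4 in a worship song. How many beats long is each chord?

8 beats

18 bars × 4 beats/bar = 72 beats total.
72 beats ÷ 9 chords = 8 beats per chord.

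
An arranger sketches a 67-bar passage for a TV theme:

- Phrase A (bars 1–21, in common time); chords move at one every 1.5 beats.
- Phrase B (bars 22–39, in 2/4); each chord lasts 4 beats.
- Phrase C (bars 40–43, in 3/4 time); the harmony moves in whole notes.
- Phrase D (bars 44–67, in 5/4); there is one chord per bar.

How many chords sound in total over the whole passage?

A has 84 beats and chords last 1.5 each, so 56 chords.
B has 36 beats and chords last 4 each, so 9 chords.
C has 12 beats and chords last 4 each, so 3 chords.
D has 120 beats and chords last 5 each, so 24 chords.
Total: 56 + 9 + 3 + 24 = 92.

92 chords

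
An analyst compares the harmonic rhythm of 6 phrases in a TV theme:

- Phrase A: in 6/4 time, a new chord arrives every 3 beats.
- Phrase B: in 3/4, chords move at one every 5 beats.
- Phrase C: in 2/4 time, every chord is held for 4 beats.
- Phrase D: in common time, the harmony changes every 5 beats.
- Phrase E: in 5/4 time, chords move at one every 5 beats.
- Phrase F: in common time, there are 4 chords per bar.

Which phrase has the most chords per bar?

Phrase F

A: 6/3 = 2 chords/bar.
B: 3/5 = 0.6 chords/bar.
C: 2/4 = 0.5 chords/bar.
D: 4/5 = 0.8 chords/bar.
E: 5/5 = 1 chord/bar.
F: 4/1 = 4 chords/bar.
Fastest is F at 4 chords/bar.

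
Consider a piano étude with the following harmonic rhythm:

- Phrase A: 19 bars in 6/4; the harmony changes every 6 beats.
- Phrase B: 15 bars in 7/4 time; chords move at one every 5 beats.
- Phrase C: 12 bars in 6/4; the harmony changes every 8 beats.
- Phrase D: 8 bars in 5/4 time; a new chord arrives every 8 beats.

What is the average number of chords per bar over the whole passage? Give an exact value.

1 chords per bar

A: 19 bars of 6 beats is 114 beats; at 6 beats each that's 19 chords.
B: 15 bars of 7 beats is 105 beats; at 5 beats each that's 21 chords.
C: 12 bars of 6 beats is 72 beats; at 8 beats each that's 9 chords.
D: 8 bars of 5 beats is 40 beats; at 8 beats each that's 5 chords.
Overall: 54 chords over 54 bars → 54/54 = 1 chords per bar.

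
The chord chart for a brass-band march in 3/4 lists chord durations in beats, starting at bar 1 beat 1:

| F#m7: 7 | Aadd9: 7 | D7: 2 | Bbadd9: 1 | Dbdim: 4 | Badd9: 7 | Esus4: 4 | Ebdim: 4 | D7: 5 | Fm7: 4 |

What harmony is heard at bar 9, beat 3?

Beat 3 of bar 9 is beat (9−1)×3 + 3 = 27 overall.
Running totals: F#m7 ends at 7, Aadd9 ends at 14, D7 ends at 16, Bbadd9 ends at 17, Dbdim ends at 21, Badd9 ends at 28.
Beat 27 falls within Badd9.

Badd9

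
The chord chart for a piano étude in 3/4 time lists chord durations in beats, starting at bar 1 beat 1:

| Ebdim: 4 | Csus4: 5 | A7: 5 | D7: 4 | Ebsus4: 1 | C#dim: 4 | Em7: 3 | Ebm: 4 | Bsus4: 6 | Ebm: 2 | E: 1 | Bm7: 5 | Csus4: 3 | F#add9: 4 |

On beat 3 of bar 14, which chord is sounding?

Beat 3 of bar 14 is beat (14−1)×3 + 3 = 42 overall.
Running totals: Ebdim ends at 4, Csus4 ends at 9, A7 ends at 14, D7 ends at 18, Ebsus4 ends at 19, C#dim ends at 23, Em7 ends at 26, Ebm ends at 30, Bsus4 ends at 36, Ebm ends at 38, E ends at 39, Bm7 ends at 44.
Beat 42 falls within Bm7.

Bm7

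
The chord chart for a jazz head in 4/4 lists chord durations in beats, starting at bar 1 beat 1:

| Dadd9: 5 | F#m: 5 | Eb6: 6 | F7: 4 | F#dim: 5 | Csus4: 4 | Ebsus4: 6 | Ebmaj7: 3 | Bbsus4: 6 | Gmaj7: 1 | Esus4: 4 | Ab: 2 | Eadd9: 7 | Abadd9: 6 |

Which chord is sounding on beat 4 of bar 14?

Beat 4 of bar 14 is beat (14−1)×4 + 4 = 56 overall.
Running totals: Dadd9 ends at 5, F#m ends at 10, Eb6 ends at 16, F7 ends at 20, F#dim ends at 25, Csus4 ends at 29, Ebsus4 ends at 35, Ebmaj7 ends at 38, Bbsus4 ends at 44, Gmaj7 ends at 45, Esus4 ends at 49, Ab ends at 51, Eadd9 ends at 58.
Beat 56 falls within Eadd9.

Eadd9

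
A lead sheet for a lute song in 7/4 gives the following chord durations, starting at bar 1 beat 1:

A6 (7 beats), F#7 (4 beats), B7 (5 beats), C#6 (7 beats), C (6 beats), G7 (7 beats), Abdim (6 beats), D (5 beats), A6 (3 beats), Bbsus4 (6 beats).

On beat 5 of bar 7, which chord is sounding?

Beat 5 of bar 7 is beat (7−1)×7 + 5 = 47 overall.
Running totals: A6 ends at 7, F#7 ends at 11, B7 ends at 16, C#6 ends at 23, C ends at 29, G7 ends at 36, Abdim ends at 42, D ends at 47.
Beat 47 falls within D.

D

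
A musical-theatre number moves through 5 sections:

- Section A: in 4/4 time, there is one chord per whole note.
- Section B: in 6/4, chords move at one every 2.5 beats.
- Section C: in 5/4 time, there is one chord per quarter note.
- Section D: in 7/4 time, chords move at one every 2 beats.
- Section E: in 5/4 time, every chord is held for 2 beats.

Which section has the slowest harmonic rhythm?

Section A

A: 4/4 = 1 chord/bar.
B: 6/2.5 = 2.4 chords/bar.
C: 5/1 = 5 chords/bar.
D: 7/2 = 3.5 chords/bar.
E: 5/2 = 2.5 chords/bar.
Slowest is A at 1 chords/bar.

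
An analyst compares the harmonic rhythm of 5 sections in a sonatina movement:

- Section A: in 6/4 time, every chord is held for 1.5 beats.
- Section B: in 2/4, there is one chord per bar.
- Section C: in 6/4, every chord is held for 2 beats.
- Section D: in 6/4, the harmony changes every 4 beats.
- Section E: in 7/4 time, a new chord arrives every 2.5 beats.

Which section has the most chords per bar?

Section A

A: 6 beats/bar ÷ 1.5 beats/chord = 4 chords/bar.
B: 2 beats/bar ÷ 2 beats/chord = 1 chord/bar.
C: 6 beats/bar ÷ 2 beats/chord = 3 chords/bar.
D: 6 beats/bar ÷ 4 beats/chord = 1.5 chords/bar.
E: 7 beats/bar ÷ 2.5 beats/chord = 2.8 chords/bar.
Fastest is A at 4 chords/bar.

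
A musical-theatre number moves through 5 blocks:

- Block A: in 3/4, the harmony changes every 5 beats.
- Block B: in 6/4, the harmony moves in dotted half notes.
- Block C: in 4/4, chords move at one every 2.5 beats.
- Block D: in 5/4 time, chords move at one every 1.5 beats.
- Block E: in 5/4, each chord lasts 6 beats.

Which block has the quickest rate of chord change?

A: 3/5 = 0.6 chords/bar.
B: 6/3 = 2 chords/bar.
C: 4/2.5 = 1.6 chords/bar.
D: 5/1.5 = 10/3 chords/bar.
E: 5/6 = 5/6 chords/bar.
Fastest is D at 10/3 chords/bar.

Block D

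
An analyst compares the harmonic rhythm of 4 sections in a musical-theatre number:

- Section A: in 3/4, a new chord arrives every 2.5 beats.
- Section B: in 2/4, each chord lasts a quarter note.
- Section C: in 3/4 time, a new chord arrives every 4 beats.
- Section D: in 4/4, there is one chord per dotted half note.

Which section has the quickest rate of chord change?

A: 3 beats/bar ÷ 2.5 beats/chord = 1.2 chords/bar.
B: 2 beats/bar ÷ 1 beat/chord = 2 chords/bar.
C: 3 beats/bar ÷ 4 beats/chord = 0.75 chords/bar.
D: 4 beats/bar ÷ 3 beats/chord = 4/3 chords/bar.
Fastest is B at 2 chords/bar.

Section B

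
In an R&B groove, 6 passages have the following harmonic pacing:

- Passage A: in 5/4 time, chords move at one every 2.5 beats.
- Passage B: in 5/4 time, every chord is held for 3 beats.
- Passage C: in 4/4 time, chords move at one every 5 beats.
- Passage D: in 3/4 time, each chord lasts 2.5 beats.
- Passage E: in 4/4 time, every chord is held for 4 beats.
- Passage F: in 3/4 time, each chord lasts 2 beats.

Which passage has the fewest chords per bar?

Passage C

A: 5/2.5 = 2 chords/bar.
B: 5/3 = 5/3 chords/bar.
C: 4/5 = 0.8 chords/bar.
D: 3/2.5 = 1.2 chords/bar.
E: 4/4 = 1 chord/bar.
F: 3/2 = 1.5 chords/bar.
Slowest is C at 0.8 chords/bar.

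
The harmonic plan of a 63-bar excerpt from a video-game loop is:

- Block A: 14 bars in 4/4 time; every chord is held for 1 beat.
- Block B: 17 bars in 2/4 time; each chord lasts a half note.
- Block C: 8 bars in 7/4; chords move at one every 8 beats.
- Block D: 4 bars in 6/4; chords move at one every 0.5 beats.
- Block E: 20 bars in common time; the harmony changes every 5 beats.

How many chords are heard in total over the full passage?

A: 14·4 = 56 beats, 56/1 = 56 chords.
B: 17·2 = 34 beats, 34/2 = 17 chords.
C: 8·7 = 56 beats, 56/8 = 7 chords.
D: 4·6 = 24 beats, 24/0.5 = 48 chords.
E: 20·4 = 80 beats, 80/5 = 16 chords.
Total: 56 + 17 + 7 + 48 + 16 = 144.

144 chords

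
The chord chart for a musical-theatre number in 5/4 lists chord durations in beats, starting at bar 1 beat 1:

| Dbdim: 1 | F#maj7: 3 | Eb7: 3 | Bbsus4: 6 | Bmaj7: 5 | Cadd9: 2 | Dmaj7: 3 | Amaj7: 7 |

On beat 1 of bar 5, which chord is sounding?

Beat 1 of bar 5 is beat (5−1)×5 + 1 = 21 overall.
Running totals: Dbdim ends at 1, F#maj7 ends at 4, Eb7 ends at 7, Bbsus4 ends at 13, Bmaj7 ends at 18, Cadd9 ends at 20, Dmaj7 ends at 23.
Beat 21 falls within Dmaj7.

Dmaj7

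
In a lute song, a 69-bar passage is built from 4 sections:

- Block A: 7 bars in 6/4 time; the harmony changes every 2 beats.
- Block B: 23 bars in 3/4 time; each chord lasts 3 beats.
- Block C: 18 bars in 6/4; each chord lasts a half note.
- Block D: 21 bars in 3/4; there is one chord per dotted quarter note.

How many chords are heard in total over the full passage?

140 chords

A: 7·6 = 42 beats, 42/2 = 21 chords.
B: 23·3 = 69 beats, 69/3 = 23 chords.
C: 18·6 = 108 beats, 108/2 = 54 chords.
D: 21·3 = 63 beats, 63/1.5 = 42 chords.
Total: 21 + 23 + 54 + 42 = 140.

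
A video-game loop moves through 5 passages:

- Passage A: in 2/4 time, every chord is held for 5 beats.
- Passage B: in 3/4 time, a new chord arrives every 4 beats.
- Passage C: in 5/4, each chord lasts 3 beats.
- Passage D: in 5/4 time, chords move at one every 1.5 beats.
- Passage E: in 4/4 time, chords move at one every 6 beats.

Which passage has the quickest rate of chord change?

Passage D

A: each chord is 5 beats in 2/4, so 0.4 per bar.
B: each chord is 4 beats in 3/4, so 0.75 per bar.
C: each chord is 3 beats in 5/4, so 5/3 per bar.
D: each chord is 1.5 beats in 5/4, so 10/3 per bar.
E: each chord is 6 beats in 4/4, so 2/3 per bar.
Fastest is D at 10/3 chords/bar.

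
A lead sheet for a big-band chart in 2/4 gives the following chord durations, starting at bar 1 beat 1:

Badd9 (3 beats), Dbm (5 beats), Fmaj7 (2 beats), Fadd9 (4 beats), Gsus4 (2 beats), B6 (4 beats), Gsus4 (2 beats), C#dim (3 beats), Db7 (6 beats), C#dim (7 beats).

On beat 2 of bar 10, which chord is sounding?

Beat 2 of bar 10 is beat (10−1)×2 + 2 = 20 overall.
Running totals: Badd9 ends at 3, Dbm ends at 8, Fmaj7 ends at 10, Fadd9 ends at 14, Gsus4 ends at 16, B6 ends at 20.
Beat 20 falls within B6.

B6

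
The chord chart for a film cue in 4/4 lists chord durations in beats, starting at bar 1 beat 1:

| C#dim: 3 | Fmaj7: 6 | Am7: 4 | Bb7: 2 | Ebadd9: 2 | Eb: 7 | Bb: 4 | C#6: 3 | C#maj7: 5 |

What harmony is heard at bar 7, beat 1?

Beat 1 of bar 7 is beat (7−1)×4 + 1 = 25 overall.
Running totals: C#dim ends at 3, Fmaj7 ends at 9, Am7 ends at 13, Bb7 ends at 15, Ebadd9 ends at 17, Eb ends at 24, Bb ends at 28.
Beat 25 falls within Bb.

Bb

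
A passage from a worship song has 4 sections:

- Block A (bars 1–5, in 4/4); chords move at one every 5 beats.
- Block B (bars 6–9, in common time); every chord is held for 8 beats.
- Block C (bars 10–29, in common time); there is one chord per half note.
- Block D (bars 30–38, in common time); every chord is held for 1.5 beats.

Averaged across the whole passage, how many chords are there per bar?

35/19 chords per bar

A: 5 bars of 4 beats is 20 beats; at 5 beats each that's 4 chords.
B: 4 bars of 4 beats is 16 beats; at 8 beats each that's 2 chords.
C: 20 bars of 4 beats is 80 beats; at 2 beats each that's 40 chords.
D: 9 bars of 4 beats is 36 beats; at 1.5 beats each that's 24 chords.
Overall: 70 chords over 38 bars → 70/38 = 35/19 chords per bar.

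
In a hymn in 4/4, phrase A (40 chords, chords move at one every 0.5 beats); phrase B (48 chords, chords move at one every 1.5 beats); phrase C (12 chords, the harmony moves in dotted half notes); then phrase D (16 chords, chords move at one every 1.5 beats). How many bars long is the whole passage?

A: 40 × 0.5 = 20 beats = 5 bars.
B: 48 × 1.5 = 72 beats = 18 bars.
C: 12 × 3 = 36 beats = 9 bars.
D: 16 × 1.5 = 24 beats = 6 bars.
Total: 5 + 18 + 9 + 6 = 38 bars.

38 bars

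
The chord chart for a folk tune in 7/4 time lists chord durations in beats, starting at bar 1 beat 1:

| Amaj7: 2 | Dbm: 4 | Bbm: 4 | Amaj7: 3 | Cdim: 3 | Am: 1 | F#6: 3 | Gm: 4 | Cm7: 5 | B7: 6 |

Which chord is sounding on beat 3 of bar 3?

Beat 3 of bar 3 is beat (3−1)×7 + 3 = 17 overall.
Running totals: Amaj7 ends at 2, Dbm ends at 6, Bbm ends at 10, Amaj7 ends at 13, Cdim ends at 16, Am ends at 17.
Beat 17 falls within Am.

Am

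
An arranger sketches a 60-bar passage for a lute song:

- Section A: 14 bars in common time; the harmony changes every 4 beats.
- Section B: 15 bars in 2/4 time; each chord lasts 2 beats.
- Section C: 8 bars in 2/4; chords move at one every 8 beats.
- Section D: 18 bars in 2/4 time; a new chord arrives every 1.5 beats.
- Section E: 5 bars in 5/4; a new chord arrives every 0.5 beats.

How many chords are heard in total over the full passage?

105 chords

A: 14 bars × 4 beats = 56 beats; 4 beats/chord → 14 chords.
B: 15 bars × 2 beats = 30 beats; 2 beats/chord → 15 chords.
C: 8 bars × 2 beats = 16 beats; 8 beats/chord → 2 chords.
D: 18 bars × 2 beats = 36 beats; 1.5 beats/chord → 24 chords.
E: 5 bars × 5 beats = 25 beats; 0.5 beats/chord → 50 chords.
Total: 14 + 15 + 2 + 24 + 50 = 105.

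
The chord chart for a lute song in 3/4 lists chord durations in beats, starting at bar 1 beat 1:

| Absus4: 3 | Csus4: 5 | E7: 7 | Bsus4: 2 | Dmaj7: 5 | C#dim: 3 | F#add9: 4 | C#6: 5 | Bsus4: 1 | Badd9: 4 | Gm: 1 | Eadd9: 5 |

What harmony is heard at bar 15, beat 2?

Beat 2 of bar 15 is beat (15−1)×3 + 2 = 44 overall.
Running totals: Absus4 ends at 3, Csus4 ends at 8, E7 ends at 15, Bsus4 ends at 17, Dmaj7 ends at 22, C#dim ends at 25, F#add9 ends at 29, C#6 ends at 34, Bsus4 ends at 35, Badd9 ends at 39, Gm ends at 40, Eadd9 ends at 45.
Beat 44 falls within Eadd9.

Eadd9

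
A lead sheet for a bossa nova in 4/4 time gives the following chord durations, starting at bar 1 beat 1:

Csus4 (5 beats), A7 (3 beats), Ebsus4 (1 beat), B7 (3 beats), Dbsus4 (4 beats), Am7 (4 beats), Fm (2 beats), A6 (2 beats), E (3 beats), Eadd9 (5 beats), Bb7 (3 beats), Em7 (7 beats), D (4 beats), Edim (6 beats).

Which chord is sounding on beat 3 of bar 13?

Beat 3 of bar 13 is beat (13−1)×4 + 3 = 51 overall.
Running totals: Csus4 ends at 5, A7 ends at 8, Ebsus4 ends at 9, B7 ends at 12, Dbsus4 ends at 16, Am7 ends at 20, Fm ends at 22, A6 ends at 24, E ends at 27, Eadd9 ends at 32, Bb7 ends at 35, Em7 ends at 42, D ends at 46, Edim ends at 52.
Beat 51 falls within Edim.

Edim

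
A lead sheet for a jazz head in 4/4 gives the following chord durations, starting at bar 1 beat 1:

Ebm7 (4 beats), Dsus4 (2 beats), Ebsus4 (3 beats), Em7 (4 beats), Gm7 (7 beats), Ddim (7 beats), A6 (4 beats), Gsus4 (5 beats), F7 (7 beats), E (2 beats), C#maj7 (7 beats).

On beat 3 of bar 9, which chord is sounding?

Gsus4

Beat 3 of bar 9 is beat (9−1)×4 + 3 = 35 overall.
Running totals: Ebm7 ends at 4, Dsus4 ends at 6, Ebsus4 ends at 9, Em7 ends at 13, Gm7 ends at 20, Ddim ends at 27, A6 ends at 31, Gsus4 ends at 36.
Beat 35 falls within Gsus4.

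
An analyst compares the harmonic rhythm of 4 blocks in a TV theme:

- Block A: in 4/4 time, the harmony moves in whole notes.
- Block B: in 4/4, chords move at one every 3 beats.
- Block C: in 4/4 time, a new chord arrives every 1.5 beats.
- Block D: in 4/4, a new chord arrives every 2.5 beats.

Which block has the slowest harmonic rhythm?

A: each chord is 4 beats in 4/4, so 1 per bar.
B: each chord is 3 beats in 4/4, so 4/3 per bar.
C: each chord is 1.5 beats in 4/4, so 8/3 per bar.
D: each chord is 2.5 beats in 4/4, so 1.6 per bar.
Slowest is A at 1 chords/bar.

Block A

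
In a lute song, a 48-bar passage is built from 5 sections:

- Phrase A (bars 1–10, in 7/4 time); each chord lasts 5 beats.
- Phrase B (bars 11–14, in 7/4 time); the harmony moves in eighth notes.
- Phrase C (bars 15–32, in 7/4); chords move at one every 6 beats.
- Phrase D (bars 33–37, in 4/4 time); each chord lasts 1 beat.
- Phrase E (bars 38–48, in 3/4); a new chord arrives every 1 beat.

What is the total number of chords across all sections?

A: 10·7 = 70 beats, 70/5 = 14 chords.
B: 4·7 = 28 beats, 28/0.5 = 56 chords.
C: 18·7 = 126 beats, 126/6 = 21 chords.
D: 5·4 = 20 beats, 20/1 = 20 chords.
E: 11·3 = 33 beats, 33/1 = 33 chords.
Total: 14 + 56 + 21 + 20 + 33 = 144.

144 chords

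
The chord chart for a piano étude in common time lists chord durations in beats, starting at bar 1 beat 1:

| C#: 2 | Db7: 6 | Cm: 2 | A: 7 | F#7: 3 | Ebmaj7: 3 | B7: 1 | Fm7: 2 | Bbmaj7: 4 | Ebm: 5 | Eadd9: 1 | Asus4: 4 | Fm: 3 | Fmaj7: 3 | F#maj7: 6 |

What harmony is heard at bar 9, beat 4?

Beat 4 of bar 9 is beat (9−1)×4 + 4 = 36 overall.
Running totals: C# ends at 2, Db7 ends at 8, Cm ends at 10, A ends at 17, F#7 ends at 20, Ebmaj7 ends at 23, B7 ends at 24, Fm7 ends at 26, Bbmaj7 ends at 30, Ebm ends at 35, Eadd9 ends at 36.
Beat 36 falls within Eadd9.

Eadd9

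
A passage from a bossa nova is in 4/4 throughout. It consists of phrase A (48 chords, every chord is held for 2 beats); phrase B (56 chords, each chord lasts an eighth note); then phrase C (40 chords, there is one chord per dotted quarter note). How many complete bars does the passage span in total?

46 bars

A: 48 × 2 = 96 beats = 24 bars.
B: 56 × 0.5 = 28 beats = 7 bars.
C: 40 × 1.5 = 60 beats = 15 bars.
Total: 24 + 7 + 15 = 46 bars.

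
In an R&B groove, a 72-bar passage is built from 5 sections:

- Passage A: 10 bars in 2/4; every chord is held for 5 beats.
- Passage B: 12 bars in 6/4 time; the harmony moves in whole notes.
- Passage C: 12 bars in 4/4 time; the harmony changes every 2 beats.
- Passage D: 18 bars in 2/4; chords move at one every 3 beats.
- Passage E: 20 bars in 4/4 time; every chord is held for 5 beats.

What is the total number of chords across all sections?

A: 10·2 = 20 beats, 20/5 = 4 chords.
B: 12·6 = 72 beats, 72/4 = 18 chords.
C: 12·4 = 48 beats, 48/2 = 24 chords.
D: 18·2 = 36 beats, 36/3 = 12 chords.
E: 20·4 = 80 beats, 80/5 = 16 chords.
Total: 4 + 18 + 24 + 12 + 16 = 74.

74 chords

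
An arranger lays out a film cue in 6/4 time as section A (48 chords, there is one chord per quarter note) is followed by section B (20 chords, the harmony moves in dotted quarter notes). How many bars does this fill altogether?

A: 48 × 1 = 48 beats = 8 bars.
B: 20 × 1.5 = 30 beats = 5 bars.
Total: 8 + 5 = 13 bars.

13 bars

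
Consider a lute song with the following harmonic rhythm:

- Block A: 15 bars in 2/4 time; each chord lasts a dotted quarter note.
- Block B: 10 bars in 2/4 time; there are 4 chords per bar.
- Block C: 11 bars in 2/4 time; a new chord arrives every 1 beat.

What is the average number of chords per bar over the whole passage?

41/18 chords per bar

A: 15 bars of 2 beats is 30 beats; at 1.5 beats each that's 20 chords.
B: 10 bars of 2 beats is 20 beats; at 0.5 beats each that's 40 chords.
C: 11 bars of 2 beats is 22 beats; at 1 beat each that's 22 chords.
Overall: 82 chords over 36 bars → 82/36 = 41/18 chords per bar.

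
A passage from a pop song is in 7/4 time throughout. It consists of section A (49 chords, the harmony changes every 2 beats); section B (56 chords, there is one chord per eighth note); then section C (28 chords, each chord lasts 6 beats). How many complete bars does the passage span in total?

A: 49 × 2 = 98 beats = 14 bars.
B: 56 × 0.5 = 28 beats = 4 bars.
C: 28 × 6 = 168 beats = 24 bars.
Total: 14 + 4 + 24 = 42 bars.

42 bars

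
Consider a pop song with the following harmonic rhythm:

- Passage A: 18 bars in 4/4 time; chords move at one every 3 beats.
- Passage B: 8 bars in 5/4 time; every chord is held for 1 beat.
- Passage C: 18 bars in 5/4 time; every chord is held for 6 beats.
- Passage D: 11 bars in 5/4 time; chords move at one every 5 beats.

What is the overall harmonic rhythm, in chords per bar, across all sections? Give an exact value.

A: 18 × 4 = 72 beats ÷ 3 = 24 chords.
B: 8 × 5 = 40 beats ÷ 1 = 40 chords.
C: 18 × 5 = 90 beats ÷ 6 = 15 chords.
D: 11 × 5 = 55 beats ÷ 5 = 11 chords.
Overall: 90 chords over 55 bars → 90/55 = 18/11 chords per bar.

18/11 chords per bar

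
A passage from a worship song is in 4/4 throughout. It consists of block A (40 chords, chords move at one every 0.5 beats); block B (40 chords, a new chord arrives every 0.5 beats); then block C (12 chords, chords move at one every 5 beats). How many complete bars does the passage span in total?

25 bars

A: 40 × 0.5 = 20 beats = 5 bars.
B: 40 × 0.5 = 20 beats = 5 bars.
C: 12 × 5 = 60 beats = 15 bars.
Total: 5 + 5 + 15 = 25 bars.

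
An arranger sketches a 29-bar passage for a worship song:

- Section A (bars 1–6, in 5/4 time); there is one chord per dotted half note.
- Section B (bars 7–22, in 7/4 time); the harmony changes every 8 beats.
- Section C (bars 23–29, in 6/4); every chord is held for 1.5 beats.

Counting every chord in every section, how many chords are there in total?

A: 6·5 = 30 beats, 30/3 = 10 chords.
B: 16·7 = 112 beats, 112/8 = 14 chords.
C: 7·6 = 42 beats, 42/1.5 = 28 chords.
Total: 10 + 14 + 28 = 52.

52 chords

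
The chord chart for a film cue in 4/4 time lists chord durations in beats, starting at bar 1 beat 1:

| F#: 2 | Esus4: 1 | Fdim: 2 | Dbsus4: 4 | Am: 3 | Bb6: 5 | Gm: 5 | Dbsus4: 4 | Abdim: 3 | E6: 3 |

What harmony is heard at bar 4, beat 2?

Beat 2 of bar 4 is beat (4−1)×4 + 2 = 14 overall.
Running totals: F# ends at 2, Esus4 ends at 3, Fdim ends at 5, Dbsus4 ends at 9, Am ends at 12, Bb6 ends at 17.
Beat 14 falls within Bb6.

Bb6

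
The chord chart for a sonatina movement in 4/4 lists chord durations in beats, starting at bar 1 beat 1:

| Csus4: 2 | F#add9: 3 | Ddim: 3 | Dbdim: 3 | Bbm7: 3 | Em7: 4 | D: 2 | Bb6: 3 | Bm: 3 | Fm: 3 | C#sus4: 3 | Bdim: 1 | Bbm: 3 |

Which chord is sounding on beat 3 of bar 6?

Beat 3 of bar 6 is beat (6−1)×4 + 3 = 23 overall.
Running totals: Csus4 ends at 2, F#add9 ends at 5, Ddim ends at 8, Dbdim ends at 11, Bbm7 ends at 14, Em7 ends at 18, D ends at 20, Bb6 ends at 23.
Beat 23 falls within Bb6.

Bb6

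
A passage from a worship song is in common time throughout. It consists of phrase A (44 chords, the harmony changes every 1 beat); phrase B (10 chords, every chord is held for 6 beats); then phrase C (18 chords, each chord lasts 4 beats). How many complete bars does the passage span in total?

44 bars

A: 44 × 1 = 44 beats = 11 bars.
B: 10 × 6 = 60 beats = 15 bars.
C: 18 × 4 = 72 beats = 18 bars.
Total: 11 + 15 + 18 = 44 bars.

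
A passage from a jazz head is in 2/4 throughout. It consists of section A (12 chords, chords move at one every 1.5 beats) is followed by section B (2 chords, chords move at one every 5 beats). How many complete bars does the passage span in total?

14 bars

A: 12 × 1.5 = 18 beats = 9 bars.
B: 2 × 5 = 10 beats = 5 bars.
Total: 9 + 5 = 14 bars.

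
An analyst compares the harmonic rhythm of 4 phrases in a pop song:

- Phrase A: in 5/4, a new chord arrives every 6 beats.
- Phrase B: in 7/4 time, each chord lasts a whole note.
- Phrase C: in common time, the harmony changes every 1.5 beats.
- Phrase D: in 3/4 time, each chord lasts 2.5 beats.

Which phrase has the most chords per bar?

A: each chord is 6 beats in 5/4, so 5/6 per bar.
B: each chord is 4 beats in 7/4, so 1.75 per bar.
C: each chord is 1.5 beats in 4/4, so 8/3 per bar.
D: each chord is 2.5 beats in 3/4, so 1.2 per bar.
Fastest is C at 8/3 chords/bar.

Phrase C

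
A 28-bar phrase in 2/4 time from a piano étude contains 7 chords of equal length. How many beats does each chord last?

8 beats

28 bars × 2 beats/bar = 56 beats total.
56 beats ÷ 7 chords = 8 beats per chord.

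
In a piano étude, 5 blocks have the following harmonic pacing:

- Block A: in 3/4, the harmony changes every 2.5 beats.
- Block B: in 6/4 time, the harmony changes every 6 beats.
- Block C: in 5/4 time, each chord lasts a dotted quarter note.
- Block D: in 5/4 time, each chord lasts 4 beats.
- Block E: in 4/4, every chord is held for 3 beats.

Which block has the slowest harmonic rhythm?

Block B

A: each chord is 2.5 beats in 3/4, so 1.2 per bar.
B: each chord is 6 beats in 6/4, so 1 per bar.
C: each chord is 1.5 beats in 5/4, so 10/3 per bar.
D: each chord is 4 beats in 5/4, so 1.25 per bar.
E: each chord is 3 beats in 4/4, so 4/3 per bar.
Slowest is B at 1 chords/bar.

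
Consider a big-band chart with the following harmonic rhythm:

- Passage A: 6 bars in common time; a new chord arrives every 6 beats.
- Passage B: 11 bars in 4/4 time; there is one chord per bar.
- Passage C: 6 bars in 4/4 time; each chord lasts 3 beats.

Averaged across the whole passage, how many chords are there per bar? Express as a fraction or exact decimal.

A: 6 × 4 = 24 beats ÷ 6 = 4 chords.
B: 11 × 4 = 44 beats ÷ 4 = 11 chords.
C: 6 × 4 = 24 beats ÷ 3 = 8 chords.
Overall: 23 chords over 23 bars → 23/23 = 1 chords per bar.

1 chords per bar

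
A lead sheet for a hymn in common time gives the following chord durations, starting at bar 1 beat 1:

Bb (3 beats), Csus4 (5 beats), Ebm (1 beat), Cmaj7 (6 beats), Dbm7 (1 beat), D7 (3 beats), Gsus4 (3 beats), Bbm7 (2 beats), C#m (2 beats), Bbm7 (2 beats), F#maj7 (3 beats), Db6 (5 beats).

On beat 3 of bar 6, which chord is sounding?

Bbm7

Beat 3 of bar 6 is beat (6−1)×4 + 3 = 23 overall.
Running totals: Bb ends at 3, Csus4 ends at 8, Ebm ends at 9, Cmaj7 ends at 15, Dbm7 ends at 16, D7 ends at 19, Gsus4 ends at 22, Bbm7 ends at 24.
Beat 23 falls within Bbm7.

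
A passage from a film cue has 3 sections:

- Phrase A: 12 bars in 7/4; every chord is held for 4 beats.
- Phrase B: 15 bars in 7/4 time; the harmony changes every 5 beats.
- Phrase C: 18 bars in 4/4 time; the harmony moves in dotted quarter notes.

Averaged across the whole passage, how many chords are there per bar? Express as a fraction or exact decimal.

A: 12 bars of 7 beats is 84 beats; at 4 beats each that's 21 chords.
B: 15 bars of 7 beats is 105 beats; at 5 beats each that's 21 chords.
C: 18 bars of 4 beats is 72 beats; at 1.5 beats each that's 48 chords.
Overall: 90 chords over 45 bars → 90/45 = 2 chords per bar.

2 chords per bar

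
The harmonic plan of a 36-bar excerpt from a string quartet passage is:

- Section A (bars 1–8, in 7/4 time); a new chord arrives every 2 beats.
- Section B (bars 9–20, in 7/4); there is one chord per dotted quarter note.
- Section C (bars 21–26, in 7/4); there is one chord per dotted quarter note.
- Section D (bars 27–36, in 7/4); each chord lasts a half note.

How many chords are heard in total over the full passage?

A: 8 bars × 7 beats = 56 beats; 2 beats/chord → 28 chords.
B: 12 bars × 7 beats = 84 beats; 1.5 beats/chord → 56 chords.
C: 6 bars × 7 beats = 42 beats; 1.5 beats/chord → 28 chords.
D: 10 bars × 7 beats = 70 beats; 2 beats/chord → 35 chords.
Total: 28 + 56 + 28 + 35 = 147.

147 chords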